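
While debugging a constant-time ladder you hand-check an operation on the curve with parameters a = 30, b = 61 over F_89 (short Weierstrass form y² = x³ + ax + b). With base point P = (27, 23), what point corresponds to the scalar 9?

Repeated addition: build up to 9P.
2P: tangent at (27, 23): λ = (3·27² + 30)/(2·23) ≡ 81/46. 46⁻¹ ≡ 60 (mod 89) since 46·60 = 2760 ≡ 1, so λ ≡ 81·60 ≡ 54.
  x = λ² - 27 - 27 = 2916 - 54 ≡ 14; y = λ·(27 - 14) - 23 ≡ 56. → (14, 56)
3P: (14, 56) + (27, 23). λ = (23 - 56)/(27 - 14) ≡ 56/13 mod 89. 13⁻¹ ≡ 48 (mod 89), so λ ≡ 18.
  x = λ² - 14 - 27 = 324 - 41 ≡ 16; y = λ·(14 - 16) - 56 ≡ 86. → (16, 86)
4P: (16, 86) + (27, 23). λ = (23 - 86)/(27 - 16) ≡ 26/11 mod 89. 11⁻¹ ≡ 81 (mod 89) since 11·81 = 891 ≡ 1, so λ ≡ 59.
  x = λ² - 16 - 27 = 3481 - 43 ≡ 56; y = λ·(16 - 56) - 86 ≡ 46. → (56, 46)
5P: (56, 46) + (27, 23). λ = (23 - 46)/(27 - 56) ≡ 66/60 mod 89. 60⁻¹ ≡ 46 (mod 89), so λ ≡ 10.
  x = λ² - 56 - 27 = 100 - 83 ≡ 17; y = λ·(56 - 17) - 46 ≡ 77. → (17, 77)
6P: (17, 77) + (27, 23). λ = (23 - 77)/(27 - 17) ≡ 35/10 mod 89. 10⁻¹ ≡ 9 (mod 89), so λ ≡ 48.
  x = λ² - 17 - 27 = 2304 - 44 ≡ 35; y = λ·(17 - 35) - 77 ≡ 38. → (35, 38)
7P: (35, 38) + (27, 23). λ = (23 - 38)/(27 - 35) ≡ 74/81 mod 89. 81⁻¹ ≡ 11 (mod 89), so λ ≡ 13.
  x = λ² - 35 - 27 = 169 - 62 ≡ 18; y = λ·(35 - 18) - 38 ≡ 5. → (18, 5)
8P: (18, 5) + (27, 23). λ = (23 - 5)/(27 - 18) ≡ 18/9 mod 89. 9⁻¹ ≡ 10 (mod 89), so λ ≡ 2.
  x = λ² - 18 - 27 = 4 - 45 ≡ 48; y = λ·(18 - 48) - 5 ≡ 24. → (48, 24)
9P: (48, 24) + (27, 23). λ = (23 - 24)/(27 - 48) ≡ 88/68 mod 89. 68⁻¹ ≡ 72 (mod 89), so λ ≡ 17.
  x = λ² - 48 - 27 = 289 - 75 ≡ 36; y = λ·(48 - 36) - 24 ≡ 2. → (36, 2)

(36, 2)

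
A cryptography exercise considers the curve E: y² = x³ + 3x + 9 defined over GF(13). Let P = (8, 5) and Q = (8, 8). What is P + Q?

The two points share x = 8 and their y-coordinates satisfy 5 + 8 ≡ 0 (mod 13), so they are inverses. Their sum is the point at infinity.

O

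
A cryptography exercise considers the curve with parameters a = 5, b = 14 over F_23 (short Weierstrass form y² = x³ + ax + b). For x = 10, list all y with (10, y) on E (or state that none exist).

x³ + 5x + 14 = 1064 ≡ 6 (mod 23).
Square roots of 6 mod 23: 11 and 12 (since 11² = 121 ≡ 6).

11, 12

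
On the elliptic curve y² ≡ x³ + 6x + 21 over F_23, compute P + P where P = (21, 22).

(16, 2)

tangent at (21, 22): λ = (3·21² + 6)/(2·22) ≡ 18/21. 21⁻¹ ≡ 11 (mod 23) since 21·11 = 231 ≡ 1, so λ ≡ 18·11 ≡ 14.
  x = λ² - 21 - 21 = 196 - 42 ≡ 16; y = λ·(21 - 16) - 22 ≡ 2. → (16, 2)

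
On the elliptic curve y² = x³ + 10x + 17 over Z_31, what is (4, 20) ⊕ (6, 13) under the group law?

(4, 20) + (6, 13). λ = (13 - 20)/(6 - 4) ≡ 24/2 mod 31. 2⁻¹ ≡ 16 (mod 31) since 2·16 = 32 ≡ 1, so λ ≡ 12.
  x = λ² - 4 - 6 = 144 - 10 ≡ 10; y = λ·(4 - 10) - 20 ≡ 1. → (10, 1)

(10, 1)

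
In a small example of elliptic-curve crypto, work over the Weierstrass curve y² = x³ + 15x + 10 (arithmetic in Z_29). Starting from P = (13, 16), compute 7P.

Double-and-add on 7 = (111)₂. Start with P = (13, 16) for the leading 1-bit.
double: tangent at (13, 16): λ = (3·13² + 15)/(2·16) ≡ 0/3. 3⁻¹ ≡ 10 (mod 29), so λ ≡ 0·10 ≡ 0.
  x = λ² - 13 - 13 = 0 - 26 ≡ 3; y = λ·(13 - 3) - 16 ≡ 13. → (3, 13)
add P: (3, 13) + (13, 16). λ = (16 - 13)/(13 - 3) ≡ 3/10 mod 29. 10⁻¹ ≡ 3 (mod 29), so λ ≡ 9.
  x = λ² - 3 - 13 = 81 - 16 ≡ 7; y = λ·(3 - 7) - 13 ≡ 9. → (7, 9)
double: tangent at (7, 9): λ = (3·7² + 15)/(2·9) ≡ 17/18. 18⁻¹ ≡ 21 (mod 29), so λ ≡ 17·21 ≡ 9.
  x = λ² - 7 - 7 = 81 - 14 ≡ 9; y = λ·(7 - 9) - 9 ≡ 2. → (9, 2)
add P: (9, 2) + (13, 16). λ = (16 - 2)/(13 - 9) ≡ 14/4 mod 29. 4⁻¹ ≡ 22 (mod 29), so λ ≡ 18.
  x = λ² - 9 - 13 = 324 - 22 ≡ 12; y = λ·(9 - 12) - 2 ≡ 2. → (12, 2)

(12, 2)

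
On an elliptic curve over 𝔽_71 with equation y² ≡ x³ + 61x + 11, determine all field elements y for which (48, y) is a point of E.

x³ + 61x + 11 = 113531 ≡ 2 (mod 71).
Square roots of 2 mod 71: 12 and 59 (since 12² = 144 ≡ 2).

12, 59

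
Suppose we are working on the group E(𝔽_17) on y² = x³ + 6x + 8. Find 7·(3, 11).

(7, 6)

Write Q = (3, 11).
Double-and-add on 7 = (111)₂. Start with Q = (3, 11) for the leading 1-bit.
double: tangent at (3, 11): λ = (3·3² + 6)/(2·11) ≡ 16/5. 5⁻¹ ≡ 7 (mod 17), so λ ≡ 16·7 ≡ 10.
  x = λ² - 3 - 3 = 100 - 6 ≡ 9; y = λ·(3 - 9) - 11 ≡ 14. → (9, 14)
add Q: (9, 14) + (3, 11). λ = (11 - 14)/(3 - 9) ≡ 14/11 mod 17. 11⁻¹ ≡ 14 (mod 17) since 11·14 = 154 ≡ 1, so λ ≡ 9.
  x = λ² - 9 - 3 = 81 - 12 ≡ 1; y = λ·(9 - 1) - 14 ≡ 7. → (1, 7)
double: tangent at (1, 7): λ = (3·1² + 6)/(2·7) ≡ 9/14. 14⁻¹ ≡ 11 (mod 17) since 14·11 = 154 ≡ 1, so λ ≡ 9·11 ≡ 14.
  x = λ² - 1 - 1 = 196 - 2 ≡ 7; y = λ·(1 - 7) - 7 ≡ 11. → (7, 11)
add Q: (7, 11) + (3, 11). λ = (11 - 11)/(3 - 7) ≡ 0/13 mod 17. 13⁻¹ ≡ 4 (mod 17), so λ ≡ 0.
  x = λ² - 7 - 3 = 0 - 10 ≡ 7; y = λ·(7 - 7) - 11 ≡ 6. → (7, 6)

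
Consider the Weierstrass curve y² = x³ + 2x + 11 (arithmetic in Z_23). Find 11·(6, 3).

Write G = (6, 3).
Repeated addition: build up to 11G.
2G: tangent at (6, 3): λ = (3·6² + 2)/(2·3) ≡ 18/6. 6⁻¹ ≡ 4 (mod 23), so λ ≡ 18·4 ≡ 3.
  x = λ² - 6 - 6 = 9 - 12 ≡ 20; y = λ·(6 - 20) - 3 ≡ 1. → (20, 1)
3G: (20, 1) + (6, 3). λ = (3 - 1)/(6 - 20) ≡ 2/9 mod 23. 9⁻¹ ≡ 18 (mod 23), so λ ≡ 13.
  x = λ² - 20 - 6 = 169 - 26 ≡ 5; y = λ·(20 - 5) - 1 ≡ 10. → (5, 10)
4G: (5, 10) + (6, 3). λ = (3 - 10)/(6 - 5) ≡ 16/1 mod 23. 1⁻¹ ≡ 1 (mod 23), so λ ≡ 16.
  x = λ² - 5 - 6 = 256 - 11 ≡ 15; y = λ·(5 - 15) - 10 ≡ 14. → (15, 14)
5G: (15, 14) + (6, 3). λ = (3 - 14)/(6 - 15) ≡ 12/14 mod 23. 14⁻¹ ≡ 5 (mod 23), so λ ≡ 14.
  x = λ² - 15 - 6 = 196 - 21 ≡ 14; y = λ·(15 - 14) - 14 ≡ 0. → (14, 0)
6G: (14, 0) + (6, 3). λ = (3 - 0)/(6 - 14) ≡ 3/15 mod 23. 15⁻¹ ≡ 20 (mod 23), so λ ≡ 14.
  x = λ² - 14 - 6 = 196 - 20 ≡ 15; y = λ·(14 - 15) - 0 ≡ 9. → (15, 9)
7G: (15, 9) + (6, 3). λ = (3 - 9)/(6 - 15) ≡ 17/14 mod 23. 14⁻¹ ≡ 5 (mod 23) since 14·5 = 70 ≡ 1, so λ ≡ 16.
  x = λ² - 15 - 6 = 256 - 21 ≡ 5; y = λ·(15 - 5) - 9 ≡ 13. → (5, 13)
8G: (5, 13) + (6, 3). λ = (3 - 13)/(6 - 5) ≡ 13/1 mod 23. 1⁻¹ ≡ 1 (mod 23) since 1·1 = 1 ≡ 1, so λ ≡ 13.
  x = λ² - 5 - 6 = 169 - 11 ≡ 20; y = λ·(5 - 20) - 13 ≡ 22. → (20, 22)
9G: (20, 22) + (6, 3). λ = (3 - 22)/(6 - 20) ≡ 4/9 mod 23. 9⁻¹ ≡ 18 (mod 23), so λ ≡ 3.
  x = λ² - 20 - 6 = 9 - 26 ≡ 6; y = λ·(20 - 6) - 22 ≡ 20. → (6, 20)
10G: (6, 20) + (6, 3): same x and y₁ ≡ -y₂, so the sum is O.
11G: O + (6, 3) = (6, 3) (identity).

(6, 3)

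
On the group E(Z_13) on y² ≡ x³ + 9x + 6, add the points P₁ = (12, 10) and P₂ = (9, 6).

(1, 9)

(12, 10) + (9, 6). λ = (6 - 10)/(9 - 12) ≡ 9/10 mod 13. 10⁻¹ ≡ 4 (mod 13) since 10·4 = 40 ≡ 1, so λ ≡ 10.
  x = λ² - 12 - 9 = 100 - 21 ≡ 1; y = λ·(12 - 1) - 10 ≡ 9. → (1, 9)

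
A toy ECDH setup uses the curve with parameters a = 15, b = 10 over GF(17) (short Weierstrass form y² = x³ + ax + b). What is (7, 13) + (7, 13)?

(4, 7)

tangent at (7, 13): λ = (3·7² + 15)/(2·13) ≡ 9/9. 9⁻¹ ≡ 2 (mod 17), so λ ≡ 9·2 ≡ 1.
  x = λ² - 7 - 7 = 1 - 14 ≡ 4; y = λ·(7 - 4) - 13 ≡ 7. → (4, 7)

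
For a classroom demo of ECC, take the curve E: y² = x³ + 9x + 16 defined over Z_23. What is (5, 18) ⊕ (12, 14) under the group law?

(5, 18) + (12, 14). λ = (14 - 18)/(12 - 5) ≡ 19/7 mod 23. 7⁻¹ ≡ 10 (mod 23) since 7·10 = 70 ≡ 1, so λ ≡ 6.
  x = λ² - 5 - 12 = 36 - 17 ≡ 19; y = λ·(5 - 19) - 18 ≡ 13. → (19, 13)

(19, 13)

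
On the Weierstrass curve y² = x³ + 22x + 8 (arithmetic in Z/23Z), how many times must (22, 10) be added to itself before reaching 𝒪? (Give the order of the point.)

2P: tangent at (22, 10): λ = (3·22² + 22)/(2·10) ≡ 2/20. 20⁻¹ ≡ 15 (mod 23) since 20·15 = 300 ≡ 1, so λ ≡ 2·15 ≡ 7.
  x = λ² - 22 - 22 = 49 - 44 ≡ 5; y = λ·(22 - 5) - 10 ≡ 17. → (5, 17)
3P: (5, 17) + (22, 10). λ = (10 - 17)/(22 - 5) ≡ 16/17 mod 23. 17⁻¹ ≡ 19 (mod 23), so λ ≡ 5.
  x = λ² - 5 - 22 = 25 - 27 ≡ 21; y = λ·(5 - 21) - 17 ≡ 18. → (21, 18)
4P: (21, 18) + (22, 10). λ = (10 - 18)/(22 - 21) ≡ 15/1 mod 23. 1⁻¹ ≡ 1 (mod 23) since 1·1 = 1 ≡ 1, so λ ≡ 15.
  x = λ² - 21 - 22 = 225 - 43 ≡ 21; y = λ·(21 - 21) - 18 ≡ 5. → (21, 5)
5P: (21, 5) + (22, 10). λ = (10 - 5)/(22 - 21) ≡ 5/1 mod 23. 1⁻¹ ≡ 1 (mod 23) since 1·1 = 1 ≡ 1, so λ ≡ 5.
  x = λ² - 21 - 22 = 25 - 43 ≡ 5; y = λ·(21 - 5) - 5 ≡ 6. → (5, 6)
6P: (5, 6) + (22, 10). λ = (10 - 6)/(22 - 5) ≡ 4/17 mod 23. 17⁻¹ ≡ 19 (mod 23) since 17·19 = 323 ≡ 1, so λ ≡ 7.
  x = λ² - 5 - 22 = 49 - 27 ≡ 22; y = λ·(5 - 22) - 6 ≡ 13. → (22, 13)
7P: (22, 13) + (22, 10): same x and y₁ ≡ -y₂, so the sum is 𝒪.
7P = 𝒪, so the order is 7.

7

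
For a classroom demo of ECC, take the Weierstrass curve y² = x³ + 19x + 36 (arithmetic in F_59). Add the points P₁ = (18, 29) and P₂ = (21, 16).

(18, 29) + (21, 16). λ = (16 - 29)/(21 - 18) ≡ 46/3 mod 59. 3⁻¹ ≡ 20 (mod 59) since 3·20 = 60 ≡ 1, so λ ≡ 35.
  x = λ² - 18 - 21 = 1225 - 39 ≡ 6; y = λ·(18 - 6) - 29 ≡ 37. → (6, 37)

(6, 37)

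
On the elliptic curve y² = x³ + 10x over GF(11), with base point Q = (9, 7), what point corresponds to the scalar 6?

O

Double-and-add on 6 = (110)₂. Start with Q = (9, 7) for the leading 1-bit.
double: tangent at (9, 7): λ = (3·9² + 10)/(2·7) ≡ 0/3. 3⁻¹ ≡ 4 (mod 11), so λ ≡ 0·4 ≡ 0.
  x = λ² - 9 - 9 = 0 - 18 ≡ 4; y = λ·(9 - 4) - 7 ≡ 4. → (4, 4)
add Q: (4, 4) + (9, 7). λ = (7 - 4)/(9 - 4) ≡ 3/5 mod 11. 5⁻¹ ≡ 9 (mod 11), so λ ≡ 5.
  x = λ² - 4 - 9 = 25 - 13 ≡ 1; y = λ·(4 - 1) - 4 ≡ 0. → (1, 0)
double: (1, 0) + (1, 0): same x and y₁ ≡ -y₂, so the sum is O.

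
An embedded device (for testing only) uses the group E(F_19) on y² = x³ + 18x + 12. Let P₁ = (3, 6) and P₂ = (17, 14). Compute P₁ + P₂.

(16, 11)

(3, 6) + (17, 14). λ = (14 - 6)/(17 - 3) ≡ 8/14 mod 19. 14⁻¹ ≡ 15 (mod 19) since 14·15 = 210 ≡ 1, so λ ≡ 6.
  x = λ² - 3 - 17 = 36 - 20 ≡ 16; y = λ·(3 - 16) - 6 ≡ 11. → (16, 11)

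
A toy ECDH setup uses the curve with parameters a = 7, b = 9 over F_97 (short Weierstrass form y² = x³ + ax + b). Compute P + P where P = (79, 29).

(24, 18)

tangent at (79, 29): λ = (3·79² + 7)/(2·29) ≡ 9/58. 58⁻¹ ≡ 92 (mod 97) since 58·92 = 5336 ≡ 1, so λ ≡ 9·92 ≡ 52.
  x = λ² - 79 - 79 = 2704 - 158 ≡ 24; y = λ·(79 - 24) - 29 ≡ 18. → (24, 18)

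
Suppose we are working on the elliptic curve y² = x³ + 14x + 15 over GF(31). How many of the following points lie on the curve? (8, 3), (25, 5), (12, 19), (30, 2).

(8, 3): 3² ≡ 9, rhs ≡ 19 → off.
(25, 5): 5² ≡ 25, rhs ≡ 25 → on.
(12, 19): 19² ≡ 20, rhs ≡ 20 → on.
(30, 2): 2² ≡ 4, rhs ≡ 0 → off.

2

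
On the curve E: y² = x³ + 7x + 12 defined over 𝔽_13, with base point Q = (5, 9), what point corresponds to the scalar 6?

Double-and-add on 6 = (110)₂. Start with Q = (5, 9) for the leading 1-bit.
double: tangent at (5, 9): λ = (3·5² + 7)/(2·9) ≡ 4/5. 5⁻¹ ≡ 8 (mod 13), so λ ≡ 4·8 ≡ 6.
  x = λ² - 5 - 5 = 36 - 10 ≡ 0; y = λ·(5 - 0) - 9 ≡ 8. → (0, 8)
add Q: (0, 8) + (5, 9). λ = (9 - 8)/(5 - 0) ≡ 1/5 mod 13. 5⁻¹ ≡ 8 (mod 13) since 5·8 = 40 ≡ 1, so λ ≡ 8.
  x = λ² - 0 - 5 = 64 - 5 ≡ 7; y = λ·(0 - 7) - 8 ≡ 1. → (7, 1)
double: tangent at (7, 1): λ = (3·7² + 7)/(2·1) ≡ 11/2. 2⁻¹ ≡ 7 (mod 13) since 2·7 = 14 ≡ 1, so λ ≡ 11·7 ≡ 12.
  x = λ² - 7 - 7 = 144 - 14 ≡ 0; y = λ·(7 - 0) - 1 ≡ 5. → (0, 5)

(0, 5)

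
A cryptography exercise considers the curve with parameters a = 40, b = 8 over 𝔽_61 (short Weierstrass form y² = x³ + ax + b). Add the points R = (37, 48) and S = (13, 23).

(59, 46)

(37, 48) + (13, 23). λ = (23 - 48)/(13 - 37) ≡ 36/37 mod 61. 37⁻¹ ≡ 33 (mod 61), so λ ≡ 29.
  x = λ² - 37 - 13 = 841 - 50 ≡ 59; y = λ·(37 - 59) - 48 ≡ 46. → (59, 46)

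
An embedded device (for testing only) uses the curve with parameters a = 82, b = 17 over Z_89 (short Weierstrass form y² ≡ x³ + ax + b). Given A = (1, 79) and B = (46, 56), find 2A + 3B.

(48, 64)

First 2A:
Repeated addition: build up to 2A.
2A: tangent at (1, 79): λ = (3·1² + 82)/(2·79) ≡ 85/69. 69⁻¹ ≡ 40 (mod 89), so λ ≡ 85·40 ≡ 18.
  x = λ² - 1 - 1 = 324 - 2 ≡ 55; y = λ·(1 - 55) - 79 ≡ 17. → (55, 17)
2A = (55, 17).
Next 3B:
Repeated addition: build up to 3B.
2B: tangent at (46, 56): λ = (3·46² + 82)/(2·56) ≡ 22/23. 23⁻¹ ≡ 31 (mod 89) since 23·31 = 713 ≡ 1, so λ ≡ 22·31 ≡ 59.
  x = λ² - 46 - 46 = 3481 - 92 ≡ 7; y = λ·(46 - 7) - 56 ≡ 20. → (7, 20)
3B: (7, 20) + (46, 56). λ = (56 - 20)/(46 - 7) ≡ 36/39 mod 89. 39⁻¹ ≡ 16 (mod 89) since 39·16 = 624 ≡ 1, so λ ≡ 42.
  x = λ² - 7 - 46 = 1764 - 53 ≡ 20; y = λ·(7 - 20) - 20 ≡ 57. → (20, 57)
3B = (20, 57).
Finally 2A + 3B:
(55, 17) + (20, 57). λ = (57 - 17)/(20 - 55) ≡ 40/54 mod 89. 54⁻¹ ≡ 61 (mod 89), so λ ≡ 37.
  x = λ² - 55 - 20 = 1369 - 75 ≡ 48; y = λ·(55 - 48) - 17 ≡ 64. → (48, 64)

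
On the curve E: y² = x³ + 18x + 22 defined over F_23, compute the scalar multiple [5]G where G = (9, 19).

(19, 22)

Double-and-add on 5 = (101)₂. Start with G = (9, 19) for the leading 1-bit.
double: tangent at (9, 19): λ = (3·9² + 18)/(2·19) ≡ 8/15. 15⁻¹ ≡ 20 (mod 23), so λ ≡ 8·20 ≡ 22.
  x = λ² - 9 - 9 = 484 - 18 ≡ 6; y = λ·(9 - 6) - 19 ≡ 1. → (6, 1)
double: tangent at (6, 1): λ = (3·6² + 18)/(2·1) ≡ 11/2. 2⁻¹ ≡ 12 (mod 23), so λ ≡ 11·12 ≡ 17.
  x = λ² - 6 - 6 = 289 - 12 ≡ 1; y = λ·(6 - 1) - 1 ≡ 15. → (1, 15)
add G: (1, 15) + (9, 19). λ = (19 - 15)/(9 - 1) ≡ 4/8 mod 23. 8⁻¹ ≡ 3 (mod 23) since 8·3 = 24 ≡ 1, so λ ≡ 12.
  x = λ² - 1 - 9 = 144 - 10 ≡ 19; y = λ·(1 - 19) - 15 ≡ 22. → (19, 22)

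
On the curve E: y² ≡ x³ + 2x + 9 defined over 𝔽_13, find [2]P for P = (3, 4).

(11, 6)

tangent at (3, 4): λ = (3·3² + 2)/(2·4) ≡ 3/8. 8⁻¹ ≡ 5 (mod 13), so λ ≡ 3·5 ≡ 2.
  x = λ² - 3 - 3 = 4 - 6 ≡ 11; y = λ·(3 - 11) - 4 ≡ 6. → (11, 6)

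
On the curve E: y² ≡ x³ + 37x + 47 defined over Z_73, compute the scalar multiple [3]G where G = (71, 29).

(23, 61)

Repeated addition: build up to 3G.
2G: tangent at (71, 29): λ = (3·71² + 37)/(2·29) ≡ 49/58. 58⁻¹ ≡ 34 (mod 73) since 58·34 = 1972 ≡ 1, so λ ≡ 49·34 ≡ 60.
  x = λ² - 71 - 71 = 3600 - 142 ≡ 27; y = λ·(71 - 27) - 29 ≡ 56. → (27, 56)
3G: (27, 56) + (71, 29). λ = (29 - 56)/(71 - 27) ≡ 46/44 mod 73. 44⁻¹ ≡ 5 (mod 73), so λ ≡ 11.
  x = λ² - 27 - 71 = 121 - 98 ≡ 23; y = λ·(27 - 23) - 56 ≡ 61. → (23, 61)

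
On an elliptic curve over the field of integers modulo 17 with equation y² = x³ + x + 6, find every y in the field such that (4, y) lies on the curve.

none

x³ + 1x + 6 = 74 ≡ 6 (mod 17).
6 is a non-residue mod 17; no y exists.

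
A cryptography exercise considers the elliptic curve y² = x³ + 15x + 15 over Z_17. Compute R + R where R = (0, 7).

(8, 16)

tangent at (0, 7): λ = (3·0² + 15)/(2·7) ≡ 15/14. 14⁻¹ ≡ 11 (mod 17) since 14·11 = 154 ≡ 1, so λ ≡ 15·11 ≡ 12.
  x = λ² - 0 - 0 = 144 - 0 ≡ 8; y = λ·(0 - 8) - 7 ≡ 16. → (8, 16)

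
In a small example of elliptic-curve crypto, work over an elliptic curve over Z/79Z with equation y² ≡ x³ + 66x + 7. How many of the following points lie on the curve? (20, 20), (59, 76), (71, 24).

(20, 20): 20² ≡ 5, rhs ≡ 5 → on.
(59, 76): 76² ≡ 9, rhs ≡ 9 → on.
(71, 24): 24² ≡ 23, rhs ≡ 73 → off.

2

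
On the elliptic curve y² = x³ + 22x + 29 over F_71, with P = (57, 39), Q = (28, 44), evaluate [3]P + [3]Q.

(67, 44)

First 3P:
Repeated addition: build up to 3P.
2P: tangent at (57, 39): λ = (3·57² + 22)/(2·39) ≡ 42/7. 7⁻¹ ≡ 61 (mod 71), so λ ≡ 42·61 ≡ 6.
  x = λ² - 57 - 57 = 36 - 114 ≡ 64; y = λ·(57 - 64) - 39 ≡ 61. → (64, 61)
3P: (64, 61) + (57, 39). λ = (39 - 61)/(57 - 64) ≡ 49/64 mod 71. 64⁻¹ ≡ 10 (mod 71), so λ ≡ 64.
  x = λ² - 64 - 57 = 4096 - 121 ≡ 70; y = λ·(64 - 70) - 61 ≡ 52. → (70, 52)
3P = (70, 52).
Next 3Q:
Repeated addition: build up to 3Q.
2Q: tangent at (28, 44): λ = (3·28² + 22)/(2·44) ≡ 31/17. 17⁻¹ ≡ 46 (mod 71) since 17·46 = 782 ≡ 1, so λ ≡ 31·46 ≡ 6.
  x = λ² - 28 - 28 = 36 - 56 ≡ 51; y = λ·(28 - 51) - 44 ≡ 31. → (51, 31)
3Q: (51, 31) + (28, 44). λ = (44 - 31)/(28 - 51) ≡ 13/48 mod 71. 48⁻¹ ≡ 37 (mod 71) since 48·37 = 1776 ≡ 1, so λ ≡ 55.
  x = λ² - 51 - 28 = 3025 - 79 ≡ 35; y = λ·(51 - 35) - 31 ≡ 68. → (35, 68)
3Q = (35, 68).
Finally 3P + 3Q:
(70, 52) + (35, 68). λ = (68 - 52)/(35 - 70) ≡ 16/36 mod 71. 36⁻¹ ≡ 2 (mod 71), so λ ≡ 32.
  x = λ² - 70 - 35 = 1024 - 105 ≡ 67; y = λ·(70 - 67) - 52 ≡ 44. → (67, 44)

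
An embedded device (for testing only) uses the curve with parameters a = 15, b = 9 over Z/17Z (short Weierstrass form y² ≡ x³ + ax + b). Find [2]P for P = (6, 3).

tangent at (6, 3): λ = (3·6² + 15)/(2·3) ≡ 4/6. 6⁻¹ ≡ 3 (mod 17), so λ ≡ 4·3 ≡ 12.
  x = λ² - 6 - 6 = 144 - 12 ≡ 13; y = λ·(6 - 13) - 3 ≡ 15. → (13, 15)

(13, 15)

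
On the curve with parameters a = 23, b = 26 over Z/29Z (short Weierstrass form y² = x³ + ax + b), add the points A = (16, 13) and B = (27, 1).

(9, 11)

(16, 13) + (27, 1). λ = (1 - 13)/(27 - 16) ≡ 17/11 mod 29. 11⁻¹ ≡ 8 (mod 29) since 11·8 = 88 ≡ 1, so λ ≡ 20.
  x = λ² - 16 - 27 = 400 - 43 ≡ 9; y = λ·(16 - 9) - 13 ≡ 11. → (9, 11)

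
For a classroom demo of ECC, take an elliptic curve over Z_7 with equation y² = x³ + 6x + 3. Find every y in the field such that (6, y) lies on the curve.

x³ + 6x + 3 = 255 ≡ 3 (mod 7).
3 is a non-residue mod 7; no y exists.

none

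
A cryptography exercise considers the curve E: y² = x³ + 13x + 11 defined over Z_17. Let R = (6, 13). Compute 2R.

tangent at (6, 13): λ = (3·6² + 13)/(2·13) ≡ 2/9. 9⁻¹ ≡ 2 (mod 17) since 9·2 = 18 ≡ 1, so λ ≡ 2·2 ≡ 4.
  x = λ² - 6 - 6 = 16 - 12 ≡ 4; y = λ·(6 - 4) - 13 ≡ 12. → (4, 12)

(4, 12)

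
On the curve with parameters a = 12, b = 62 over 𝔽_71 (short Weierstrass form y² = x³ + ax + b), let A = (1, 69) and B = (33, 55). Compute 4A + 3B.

(18, 69)

First 4A:
Double-and-add on 4 = (100)₂. Start with A = (1, 69) for the leading 1-bit.
double: tangent at (1, 69): λ = (3·1² + 12)/(2·69) ≡ 15/67. 67⁻¹ ≡ 53 (mod 71), so λ ≡ 15·53 ≡ 14.
  x = λ² - 1 - 1 = 196 - 2 ≡ 52; y = λ·(1 - 52) - 69 ≡ 69. → (52, 69)
double: tangent at (52, 69): λ = (3·52² + 12)/(2·69) ≡ 30/67. 67⁻¹ ≡ 53 (mod 71) since 67·53 = 3551 ≡ 1, so λ ≡ 30·53 ≡ 28.
  x = λ² - 52 - 52 = 784 - 104 ≡ 41; y = λ·(52 - 41) - 69 ≡ 26. → (41, 26)
4A = (41, 26).
Next 3B:
Repeated addition: build up to 3B.
2B: tangent at (33, 55): λ = (3·33² + 12)/(2·55) ≡ 13/39. 39⁻¹ ≡ 51 (mod 71) since 39·51 = 1989 ≡ 1, so λ ≡ 13·51 ≡ 24.
  x = λ² - 33 - 33 = 576 - 66 ≡ 13; y = λ·(33 - 13) - 55 ≡ 70. → (13, 70)
3B: (13, 70) + (33, 55). λ = (55 - 70)/(33 - 13) ≡ 56/20 mod 71. 20⁻¹ ≡ 32 (mod 71) since 20·32 = 640 ≡ 1, so λ ≡ 17.
  x = λ² - 13 - 33 = 289 - 46 ≡ 30; y = λ·(13 - 30) - 70 ≡ 67. → (30, 67)
3B = (30, 67).
Finally 4A + 3B:
(41, 26) + (30, 67). λ = (67 - 26)/(30 - 41) ≡ 41/60 mod 71. 60⁻¹ ≡ 58 (mod 71), so λ ≡ 35.
  x = λ² - 41 - 30 = 1225 - 71 ≡ 18; y = λ·(41 - 18) - 26 ≡ 69. → (18, 69)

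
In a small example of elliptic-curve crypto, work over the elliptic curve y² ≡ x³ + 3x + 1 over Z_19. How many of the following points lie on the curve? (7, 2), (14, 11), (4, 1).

2

(7, 2): 2² ≡ 4, rhs ≡ 4 → on.
(14, 11): 11² ≡ 7, rhs ≡ 13 → off.
(4, 1): 1² ≡ 1, rhs ≡ 1 → on.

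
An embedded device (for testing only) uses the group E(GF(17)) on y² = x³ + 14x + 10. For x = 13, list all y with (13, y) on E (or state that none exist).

3, 14

x³ + 14x + 10 = 2389 ≡ 9 (mod 17).
Square roots of 9 mod 17: 3 and 14 (since 3² = 9 ≡ 9).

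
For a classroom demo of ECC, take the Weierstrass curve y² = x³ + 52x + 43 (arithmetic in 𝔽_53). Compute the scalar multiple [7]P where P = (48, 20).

(16, 25)

Repeated addition: build up to 7P.
2P: tangent at (48, 20): λ = (3·48² + 52)/(2·20) ≡ 21/40. 40⁻¹ ≡ 4 (mod 53), so λ ≡ 21·4 ≡ 31.
  x = λ² - 48 - 48 = 961 - 96 ≡ 17; y = λ·(48 - 17) - 20 ≡ 40. → (17, 40)
3P: (17, 40) + (48, 20). λ = (20 - 40)/(48 - 17) ≡ 33/31 mod 53. 31⁻¹ ≡ 12 (mod 53) since 31·12 = 372 ≡ 1, so λ ≡ 25.
  x = λ² - 17 - 48 = 625 - 65 ≡ 30; y = λ·(17 - 30) - 40 ≡ 6. → (30, 6)
4P: (30, 6) + (48, 20). λ = (20 - 6)/(48 - 30) ≡ 14/18 mod 53. 18⁻¹ ≡ 3 (mod 53), so λ ≡ 42.
  x = λ² - 30 - 48 = 1764 - 78 ≡ 43; y = λ·(30 - 43) - 6 ≡ 31. → (43, 31)
5P: (43, 31) + (48, 20). λ = (20 - 31)/(48 - 43) ≡ 42/5 mod 53. 5⁻¹ ≡ 32 (mod 53), so λ ≡ 19.
  x = λ² - 43 - 48 = 361 - 91 ≡ 5; y = λ·(43 - 5) - 31 ≡ 2. → (5, 2)
6P: (5, 2) + (48, 20). λ = (20 - 2)/(48 - 5) ≡ 18/43 mod 53. 43⁻¹ ≡ 37 (mod 53) since 43·37 = 1591 ≡ 1, so λ ≡ 30.
  x = λ² - 5 - 48 = 900 - 53 ≡ 52; y = λ·(5 - 52) - 2 ≡ 19. → (52, 19)
7P: (52, 19) + (48, 20). λ = (20 - 19)/(48 - 52) ≡ 1/49 mod 53. 49⁻¹ ≡ 13 (mod 53) since 49·13 = 637 ≡ 1, so λ ≡ 13.
  x = λ² - 52 - 48 = 169 - 100 ≡ 16; y = λ·(52 - 16) - 19 ≡ 25. → (16, 25)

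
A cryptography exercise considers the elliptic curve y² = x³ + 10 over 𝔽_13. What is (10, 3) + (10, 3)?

tangent at (10, 3): λ = (3·10² + 0)/(2·3) ≡ 1/6. 6⁻¹ ≡ 11 (mod 13), so λ ≡ 1·11 ≡ 11.
  x = λ² - 10 - 10 = 121 - 20 ≡ 10; y = λ·(10 - 10) - 3 ≡ 10. → (10, 10)

(10, 10)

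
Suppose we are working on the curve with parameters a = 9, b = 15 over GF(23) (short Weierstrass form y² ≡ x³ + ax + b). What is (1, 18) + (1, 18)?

(16, 0)

tangent at (1, 18): λ = (3·1² + 9)/(2·18) ≡ 12/13. 13⁻¹ ≡ 16 (mod 23), so λ ≡ 12·16 ≡ 8.
  x = λ² - 1 - 1 = 64 - 2 ≡ 16; y = λ·(1 - 16) - 18 ≡ 0. → (16, 0)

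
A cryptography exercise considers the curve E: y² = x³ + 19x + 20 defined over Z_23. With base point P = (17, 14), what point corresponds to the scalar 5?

Repeated addition: build up to 5P.
2P: tangent at (17, 14): λ = (3·17² + 19)/(2·14) ≡ 12/5. 5⁻¹ ≡ 14 (mod 23), so λ ≡ 12·14 ≡ 7.
  x = λ² - 17 - 17 = 49 - 34 ≡ 15; y = λ·(17 - 15) - 14 ≡ 0. → (15, 0)
3P: (15, 0) + (17, 14). λ = (14 - 0)/(17 - 15) ≡ 14/2 mod 23. 2⁻¹ ≡ 12 (mod 23) since 2·12 = 24 ≡ 1, so λ ≡ 7.
  x = λ² - 15 - 17 = 49 - 32 ≡ 17; y = λ·(15 - 17) - 0 ≡ 9. → (17, 9)
4P: (17, 9) + (17, 14): same x and y₁ ≡ -y₂, so the sum is 𝒪.
5P: 𝒪 + (17, 14) = (17, 14) (identity).

(17, 14)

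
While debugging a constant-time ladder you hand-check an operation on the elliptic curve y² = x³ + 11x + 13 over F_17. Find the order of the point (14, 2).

11

2P: tangent at (14, 2): λ = (3·14² + 11)/(2·2) ≡ 4/4. 4⁻¹ ≡ 13 (mod 17) since 4·13 = 52 ≡ 1, so λ ≡ 4·13 ≡ 1.
  x = λ² - 14 - 14 = 1 - 28 ≡ 7; y = λ·(14 - 7) - 2 ≡ 5. → (7, 5)
3P: (7, 5) + (14, 2). λ = (2 - 5)/(14 - 7) ≡ 14/7 mod 17. 7⁻¹ ≡ 5 (mod 17), so λ ≡ 2.
  x = λ² - 7 - 14 = 4 - 21 ≡ 0; y = λ·(7 - 0) - 5 ≡ 9. → (0, 9)
4P: (0, 9) + (14, 2). λ = (2 - 9)/(14 - 0) ≡ 10/14 mod 17. 14⁻¹ ≡ 11 (mod 17), so λ ≡ 8.
  x = λ² - 0 - 14 = 64 - 14 ≡ 16; y = λ·(0 - 16) - 9 ≡ 16. → (16, 16)
5P: (16, 16) + (14, 2). λ = (2 - 16)/(14 - 16) ≡ 3/15 mod 17. 15⁻¹ ≡ 8 (mod 17), so λ ≡ 7.
  x = λ² - 16 - 14 = 49 - 30 ≡ 2; y = λ·(16 - 2) - 16 ≡ 14. → (2, 14)
6P: (2, 14) + (14, 2). λ = (2 - 14)/(14 - 2) ≡ 5/12 mod 17. 12⁻¹ ≡ 10 (mod 17), so λ ≡ 16.
  x = λ² - 2 - 14 = 256 - 16 ≡ 2; y = λ·(2 - 2) - 14 ≡ 3. → (2, 3)
7P: (2, 3) + (14, 2). λ = (2 - 3)/(14 - 2) ≡ 16/12 mod 17. 12⁻¹ ≡ 10 (mod 17), so λ ≡ 7.
  x = λ² - 2 - 14 = 49 - 16 ≡ 16; y = λ·(2 - 16) - 3 ≡ 1. → (16, 1)
8P: (16, 1) + (14, 2). λ = (2 - 1)/(14 - 16) ≡ 1/15 mod 17. 15⁻¹ ≡ 8 (mod 17) since 15·8 = 120 ≡ 1, so λ ≡ 8.
  x = λ² - 16 - 14 = 64 - 30 ≡ 0; y = λ·(16 - 0) - 1 ≡ 8. → (0, 8)
9P: (0, 8) + (14, 2). λ = (2 - 8)/(14 - 0) ≡ 11/14 mod 17. 14⁻¹ ≡ 11 (mod 17) since 14·11 = 154 ≡ 1, so λ ≡ 2.
  x = λ² - 0 - 14 = 4 - 14 ≡ 7; y = λ·(0 - 7) - 8 ≡ 12. → (7, 12)
10P: (7, 12) + (14, 2). λ = (2 - 12)/(14 - 7) ≡ 7/7 mod 17. 7⁻¹ ≡ 5 (mod 17), so λ ≡ 1.
  x = λ² - 7 - 14 = 1 - 21 ≡ 14; y = λ·(7 - 14) - 12 ≡ 15. → (14, 15)
11P: (14, 15) + (14, 2): same x and y₁ ≡ -y₂, so the sum is O.
11P = O, so the order is 11.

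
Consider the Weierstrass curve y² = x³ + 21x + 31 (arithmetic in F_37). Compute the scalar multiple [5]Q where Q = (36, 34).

Repeated addition: build up to 5Q.
2Q: tangent at (36, 34): λ = (3·36² + 21)/(2·34) ≡ 24/31. 31⁻¹ ≡ 6 (mod 37) since 31·6 = 186 ≡ 1, so λ ≡ 24·6 ≡ 33.
  x = λ² - 36 - 36 = 1089 - 72 ≡ 18; y = λ·(36 - 18) - 34 ≡ 5. → (18, 5)
3Q: (18, 5) + (36, 34). λ = (34 - 5)/(36 - 18) ≡ 29/18 mod 37. 18⁻¹ ≡ 35 (mod 37), so λ ≡ 16.
  x = λ² - 18 - 36 = 256 - 54 ≡ 17; y = λ·(18 - 17) - 5 ≡ 11. → (17, 11)
4Q: (17, 11) + (36, 34). λ = (34 - 11)/(36 - 17) ≡ 23/19 mod 37. 19⁻¹ ≡ 2 (mod 37) since 19·2 = 38 ≡ 1, so λ ≡ 9.
  x = λ² - 17 - 36 = 81 - 53 ≡ 28; y = λ·(17 - 28) - 11 ≡ 1. → (28, 1)
5Q: (28, 1) + (36, 34). λ = (34 - 1)/(36 - 28) ≡ 33/8 mod 37. 8⁻¹ ≡ 14 (mod 37), so λ ≡ 18.
  x = λ² - 28 - 36 = 324 - 64 ≡ 1; y = λ·(28 - 1) - 1 ≡ 4. → (1, 4)

(1, 4)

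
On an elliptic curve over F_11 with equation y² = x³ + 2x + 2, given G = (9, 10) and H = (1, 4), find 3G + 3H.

(9, 10)

First 3G:
Repeated addition: build up to 3G.
2G: tangent at (9, 10): λ = (3·9² + 2)/(2·10) ≡ 3/9. 9⁻¹ ≡ 5 (mod 11) since 9·5 = 45 ≡ 1, so λ ≡ 3·5 ≡ 4.
  x = λ² - 9 - 9 = 16 - 18 ≡ 9; y = λ·(9 - 9) - 10 ≡ 1. → (9, 1)
3G: (9, 1) + (9, 10): same x and y₁ ≡ -y₂, so the sum is 𝒪.
3G = 𝒪.
Next 3H:
Repeated addition: build up to 3H.
2H: tangent at (1, 4): λ = (3·1² + 2)/(2·4) ≡ 5/8. 8⁻¹ ≡ 7 (mod 11), so λ ≡ 5·7 ≡ 2.
  x = λ² - 1 - 1 = 4 - 2 ≡ 2; y = λ·(1 - 2) - 4 ≡ 5. → (2, 5)
3H: (2, 5) + (1, 4). λ = (4 - 5)/(1 - 2) ≡ 10/10 mod 11. 10⁻¹ ≡ 10 (mod 11), so λ ≡ 1.
  x = λ² - 2 - 1 = 1 - 3 ≡ 9; y = λ·(2 - 9) - 5 ≡ 10. → (9, 10)
3H = (9, 10).
Finally 3G + 3H:
𝒪 + (9, 10) = (9, 10) (identity).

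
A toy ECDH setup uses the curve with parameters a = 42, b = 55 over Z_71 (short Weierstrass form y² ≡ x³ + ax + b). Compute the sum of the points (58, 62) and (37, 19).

(58, 62) + (37, 19). λ = (19 - 62)/(37 - 58) ≡ 28/50 mod 71. 50⁻¹ ≡ 27 (mod 71), so λ ≡ 46.
  x = λ² - 58 - 37 = 2116 - 95 ≡ 33; y = λ·(58 - 33) - 62 ≡ 23. → (33, 23)

(33, 23)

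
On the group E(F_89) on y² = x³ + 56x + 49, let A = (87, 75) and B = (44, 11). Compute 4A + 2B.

(88, 80)

First 4A:
Double-and-add on 4 = (100)₂. Start with A = (87, 75) for the leading 1-bit.
double: tangent at (87, 75): λ = (3·87² + 56)/(2·75) ≡ 68/61. 61⁻¹ ≡ 54 (mod 89), so λ ≡ 68·54 ≡ 23.
  x = λ² - 87 - 87 = 529 - 174 ≡ 88; y = λ·(87 - 88) - 75 ≡ 80. → (88, 80)
double: tangent at (88, 80): λ = (3·88² + 56)/(2·80) ≡ 59/71. 71⁻¹ ≡ 84 (mod 89), so λ ≡ 59·84 ≡ 61.
  x = λ² - 88 - 88 = 3721 - 176 ≡ 74; y = λ·(88 - 74) - 80 ≡ 62. → (74, 62)
4A = (74, 62).
Next 2B:
Repeated addition: build up to 2B.
2B: tangent at (44, 11): λ = (3·44² + 56)/(2·11) ≡ 79/22. 22⁻¹ ≡ 85 (mod 89) since 22·85 = 1870 ≡ 1, so λ ≡ 79·85 ≡ 40.
  x = λ² - 44 - 44 = 1600 - 88 ≡ 88; y = λ·(44 - 88) - 11 ≡ 9. → (88, 9)
2B = (88, 9).
Finally 4A + 2B:
(74, 62) + (88, 9). λ = (9 - 62)/(88 - 74) ≡ 36/14 mod 89. 14⁻¹ ≡ 70 (mod 89), so λ ≡ 28.
  x = λ² - 74 - 88 = 784 - 162 ≡ 88; y = λ·(74 - 88) - 62 ≡ 80. → (88, 80)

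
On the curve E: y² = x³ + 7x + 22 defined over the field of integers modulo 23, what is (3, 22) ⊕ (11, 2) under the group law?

(3, 22) + (11, 2). λ = (2 - 22)/(11 - 3) ≡ 3/8 mod 23. 8⁻¹ ≡ 3 (mod 23), so λ ≡ 9.
  x = λ² - 3 - 11 = 81 - 14 ≡ 21; y = λ·(3 - 21) - 22 ≡ 0. → (21, 0)

(21, 0)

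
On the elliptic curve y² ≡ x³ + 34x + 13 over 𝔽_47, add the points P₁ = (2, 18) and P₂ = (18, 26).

(2, 18) + (18, 26). λ = (26 - 18)/(18 - 2) ≡ 8/16 mod 47. 16⁻¹ ≡ 3 (mod 47) since 16·3 = 48 ≡ 1, so λ ≡ 24.
  x = λ² - 2 - 18 = 576 - 20 ≡ 39; y = λ·(2 - 39) - 18 ≡ 34. → (39, 34)

(39, 34)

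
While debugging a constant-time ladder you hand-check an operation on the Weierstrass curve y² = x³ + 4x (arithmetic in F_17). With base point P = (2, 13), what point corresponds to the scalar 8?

Repeated addition: build up to 8P.
2P: tangent at (2, 13): λ = (3·2² + 4)/(2·13) ≡ 16/9. 9⁻¹ ≡ 2 (mod 17), so λ ≡ 16·2 ≡ 15.
  x = λ² - 2 - 2 = 225 - 4 ≡ 0; y = λ·(2 - 0) - 13 ≡ 0. → (0, 0)
3P: (0, 0) + (2, 13). λ = (13 - 0)/(2 - 0) ≡ 13/2 mod 17. 2⁻¹ ≡ 9 (mod 17), so λ ≡ 15.
  x = λ² - 0 - 2 = 225 - 2 ≡ 2; y = λ·(0 - 2) - 0 ≡ 4. → (2, 4)
4P: (2, 4) + (2, 13): same x and y₁ ≡ -y₂, so the sum is ∞.
5P: ∞ + (2, 13) = (2, 13) (identity).
6P: tangent at (2, 13): λ = (3·2² + 4)/(2·13) ≡ 16/9. 9⁻¹ ≡ 2 (mod 17), so λ ≡ 16·2 ≡ 15.
  x = λ² - 2 - 2 = 225 - 4 ≡ 0; y = λ·(2 - 0) - 13 ≡ 0. → (0, 0)
7P: (0, 0) + (2, 13). λ = (13 - 0)/(2 - 0) ≡ 13/2 mod 17. 2⁻¹ ≡ 9 (mod 17), so λ ≡ 15.
  x = λ² - 0 - 2 = 225 - 2 ≡ 2; y = λ·(0 - 2) - 0 ≡ 4. → (2, 4)
8P: (2, 4) + (2, 13): same x and y₁ ≡ -y₂, so the sum is ∞.

O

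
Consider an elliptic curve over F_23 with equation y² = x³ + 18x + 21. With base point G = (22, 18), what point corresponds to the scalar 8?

(14, 21)

Double-and-add on 8 = (1000)₂. Start with G = (22, 18) for the leading 1-bit.
double: tangent at (22, 18): λ = (3·22² + 18)/(2·18) ≡ 21/13. 13⁻¹ ≡ 16 (mod 23), so λ ≡ 21·16 ≡ 14.
  x = λ² - 22 - 22 = 196 - 44 ≡ 14; y = λ·(22 - 14) - 18 ≡ 2. → (14, 2)
double: tangent at (14, 2): λ = (3·14² + 18)/(2·2) ≡ 8/4. 4⁻¹ ≡ 6 (mod 23), so λ ≡ 8·6 ≡ 2.
  x = λ² - 14 - 14 = 4 - 28 ≡ 22; y = λ·(14 - 22) - 2 ≡ 5. → (22, 5)
double: tangent at (22, 5): λ = (3·22² + 18)/(2·5) ≡ 21/10. 10⁻¹ ≡ 7 (mod 23) since 10·7 = 70 ≡ 1, so λ ≡ 21·7 ≡ 9.
  x = λ² - 22 - 22 = 81 - 44 ≡ 14; y = λ·(22 - 14) - 5 ≡ 21. → (14, 21)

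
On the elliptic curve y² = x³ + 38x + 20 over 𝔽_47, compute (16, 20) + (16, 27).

The two points share x = 16 and their y-coordinates satisfy 20 + 27 ≡ 0 (mod 47), so they are inverses. Their sum is the point at infinity.

O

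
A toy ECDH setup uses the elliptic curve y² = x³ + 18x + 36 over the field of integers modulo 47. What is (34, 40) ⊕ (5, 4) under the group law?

(12, 10)

(34, 40) + (5, 4). λ = (4 - 40)/(5 - 34) ≡ 11/18 mod 47. 18⁻¹ ≡ 34 (mod 47), so λ ≡ 45.
  x = λ² - 34 - 5 = 2025 - 39 ≡ 12; y = λ·(34 - 12) - 40 ≡ 10. → (12, 10)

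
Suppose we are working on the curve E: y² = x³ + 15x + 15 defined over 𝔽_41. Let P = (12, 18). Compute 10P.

Double-and-add on 10 = (1010)₂. Start with P = (12, 18) for the leading 1-bit.
double: tangent at (12, 18): λ = (3·12² + 15)/(2·18) ≡ 37/36. 36⁻¹ ≡ 8 (mod 41) since 36·8 = 288 ≡ 1, so λ ≡ 37·8 ≡ 9.
  x = λ² - 12 - 12 = 81 - 24 ≡ 16; y = λ·(12 - 16) - 18 ≡ 28. → (16, 28)
double: tangent at (16, 28): λ = (3·16² + 15)/(2·28) ≡ 4/15. 15⁻¹ ≡ 11 (mod 41) since 15·11 = 165 ≡ 1, so λ ≡ 4·11 ≡ 3.
  x = λ² - 16 - 16 = 9 - 32 ≡ 18; y = λ·(16 - 18) - 28 ≡ 7. → (18, 7)
add P: (18, 7) + (12, 18). λ = (18 - 7)/(12 - 18) ≡ 11/35 mod 41. 35⁻¹ ≡ 34 (mod 41) since 35·34 = 1190 ≡ 1, so λ ≡ 5.
  x = λ² - 18 - 12 = 25 - 30 ≡ 36; y = λ·(18 - 36) - 7 ≡ 26. → (36, 26)
double: tangent at (36, 26): λ = (3·36² + 15)/(2·26) ≡ 8/11. 11⁻¹ ≡ 15 (mod 41), so λ ≡ 8·15 ≡ 38.
  x = λ² - 36 - 36 = 1444 - 72 ≡ 19; y = λ·(36 - 19) - 26 ≡ 5. → (19, 5)

(19, 5)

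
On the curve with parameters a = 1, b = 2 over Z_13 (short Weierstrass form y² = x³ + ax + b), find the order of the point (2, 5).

2P: tangent at (2, 5): λ = (3·2² + 1)/(2·5) ≡ 0/10. 10⁻¹ ≡ 4 (mod 13), so λ ≡ 0·4 ≡ 0.
  x = λ² - 2 - 2 = 0 - 4 ≡ 9; y = λ·(2 - 9) - 5 ≡ 8. → (9, 8)
3P: (9, 8) + (2, 5). λ = (5 - 8)/(2 - 9) ≡ 10/6 mod 13. 6⁻¹ ≡ 11 (mod 13), so λ ≡ 6.
  x = λ² - 9 - 2 = 36 - 11 ≡ 12; y = λ·(9 - 12) - 8 ≡ 0. → (12, 0)
4P: (12, 0) + (2, 5). λ = (5 - 0)/(2 - 12) ≡ 5/3 mod 13. 3⁻¹ ≡ 9 (mod 13) since 3·9 = 27 ≡ 1, so λ ≡ 6.
  x = λ² - 12 - 2 = 36 - 14 ≡ 9; y = λ·(12 - 9) - 0 ≡ 5. → (9, 5)
5P: (9, 5) + (2, 5). λ = (5 - 5)/(2 - 9) ≡ 0/6 mod 13. 6⁻¹ ≡ 11 (mod 13) since 6·11 = 66 ≡ 1, so λ ≡ 0.
  x = λ² - 9 - 2 = 0 - 11 ≡ 2; y = λ·(9 - 2) - 5 ≡ 8. → (2, 8)
6P: (2, 8) + (2, 5): same x and y₁ ≡ -y₂, so the sum is O.
6P = O, so the order is 6.

6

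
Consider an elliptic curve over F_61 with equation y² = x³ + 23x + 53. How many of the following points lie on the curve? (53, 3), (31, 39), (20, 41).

2

(53, 3): 3² ≡ 9, rhs ≡ 28 → off.
(31, 39): 39² ≡ 57, rhs ≡ 57 → on.
(20, 41): 41² ≡ 34, rhs ≡ 34 → on.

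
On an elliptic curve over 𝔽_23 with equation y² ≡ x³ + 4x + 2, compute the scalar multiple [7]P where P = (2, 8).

Double-and-add on 7 = (111)₂. Start with P = (2, 8) for the leading 1-bit.
double: tangent at (2, 8): λ = (3·2² + 4)/(2·8) ≡ 16/16. 16⁻¹ ≡ 13 (mod 23) since 16·13 = 208 ≡ 1, so λ ≡ 16·13 ≡ 1.
  x = λ² - 2 - 2 = 1 - 4 ≡ 20; y = λ·(2 - 20) - 8 ≡ 20. → (20, 20)
add P: (20, 20) + (2, 8). λ = (8 - 20)/(2 - 20) ≡ 11/5 mod 23. 5⁻¹ ≡ 14 (mod 23), so λ ≡ 16.
  x = λ² - 20 - 2 = 256 - 22 ≡ 4; y = λ·(20 - 4) - 20 ≡ 6. → (4, 6)
double: tangent at (4, 6): λ = (3·4² + 4)/(2·6) ≡ 6/12. 12⁻¹ ≡ 2 (mod 23), so λ ≡ 6·2 ≡ 12.
  x = λ² - 4 - 4 = 144 - 8 ≡ 21; y = λ·(4 - 21) - 6 ≡ 20. → (21, 20)
add P: (21, 20) + (2, 8). λ = (8 - 20)/(2 - 21) ≡ 11/4 mod 23. 4⁻¹ ≡ 6 (mod 23), so λ ≡ 20.
  x = λ² - 21 - 2 = 400 - 23 ≡ 9; y = λ·(21 - 9) - 20 ≡ 13. → (9, 13)

(9, 13)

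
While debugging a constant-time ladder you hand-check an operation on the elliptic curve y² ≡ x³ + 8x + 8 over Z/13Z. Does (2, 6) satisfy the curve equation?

no

y² = 6² ≡ 10; x³ + 8x + 8 = 32 ≡ 6 (mod 13). 10 ≠ 6.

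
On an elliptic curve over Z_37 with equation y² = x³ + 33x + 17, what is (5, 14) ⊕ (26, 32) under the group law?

(9, 9)

(5, 14) + (26, 32). λ = (32 - 14)/(26 - 5) ≡ 18/21 mod 37. 21⁻¹ ≡ 30 (mod 37), so λ ≡ 22.
  x = λ² - 5 - 26 = 484 - 31 ≡ 9; y = λ·(5 - 9) - 14 ≡ 9. → (9, 9)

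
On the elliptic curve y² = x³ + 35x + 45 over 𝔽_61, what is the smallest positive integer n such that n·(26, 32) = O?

7

2P: tangent at (26, 32): λ = (3·26² + 35)/(2·32) ≡ 50/3. 3⁻¹ ≡ 41 (mod 61) since 3·41 = 123 ≡ 1, so λ ≡ 50·41 ≡ 37.
  x = λ² - 26 - 26 = 1369 - 52 ≡ 36; y = λ·(26 - 36) - 32 ≡ 25. → (36, 25)
3P: (36, 25) + (26, 32). λ = (32 - 25)/(26 - 36) ≡ 7/51 mod 61. 51⁻¹ ≡ 6 (mod 61), so λ ≡ 42.
  x = λ² - 36 - 26 = 1764 - 62 ≡ 55; y = λ·(36 - 55) - 25 ≡ 31. → (55, 31)
4P: (55, 31) + (26, 32). λ = (32 - 31)/(26 - 55) ≡ 1/32 mod 61. 32⁻¹ ≡ 21 (mod 61), so λ ≡ 21.
  x = λ² - 55 - 26 = 441 - 81 ≡ 55; y = λ·(55 - 55) - 31 ≡ 30. → (55, 30)
5P: (55, 30) + (26, 32). λ = (32 - 30)/(26 - 55) ≡ 2/32 mod 61. 32⁻¹ ≡ 21 (mod 61), so λ ≡ 42.
  x = λ² - 55 - 26 = 1764 - 81 ≡ 36; y = λ·(55 - 36) - 30 ≡ 36. → (36, 36)
6P: (36, 36) + (26, 32). λ = (32 - 36)/(26 - 36) ≡ 57/51 mod 61. 51⁻¹ ≡ 6 (mod 61), so λ ≡ 37.
  x = λ² - 36 - 26 = 1369 - 62 ≡ 26; y = λ·(36 - 26) - 36 ≡ 29. → (26, 29)
7P: (26, 29) + (26, 32): same x and y₁ ≡ -y₂, so the sum is O.
7P = O, so the order is 7.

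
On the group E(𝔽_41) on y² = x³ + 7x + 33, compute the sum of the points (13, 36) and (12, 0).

(0, 22)

(13, 36) + (12, 0). λ = (0 - 36)/(12 - 13) ≡ 5/40 mod 41. 40⁻¹ ≡ 40 (mod 41), so λ ≡ 36.
  x = λ² - 13 - 12 = 1296 - 25 ≡ 0; y = λ·(13 - 0) - 36 ≡ 22. → (0, 22)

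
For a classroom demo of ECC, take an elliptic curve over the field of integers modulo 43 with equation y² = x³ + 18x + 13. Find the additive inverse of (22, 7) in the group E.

(22, 36)

-(22, 7) = (22, -7 mod 43) = (22, 36).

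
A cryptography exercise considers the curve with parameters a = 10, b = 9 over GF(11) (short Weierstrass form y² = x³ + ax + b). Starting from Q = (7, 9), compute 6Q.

(1, 8)

Repeated addition: build up to 6Q.
2Q: tangent at (7, 9): λ = (3·7² + 10)/(2·9) ≡ 3/7. 7⁻¹ ≡ 8 (mod 11), so λ ≡ 3·8 ≡ 2.
  x = λ² - 7 - 7 = 4 - 14 ≡ 1; y = λ·(7 - 1) - 9 ≡ 3. → (1, 3)
3Q: (1, 3) + (7, 9). λ = (9 - 3)/(7 - 1) ≡ 6/6 mod 11. 6⁻¹ ≡ 2 (mod 11) since 6·2 = 12 ≡ 1, so λ ≡ 1.
  x = λ² - 1 - 7 = 1 - 8 ≡ 4; y = λ·(1 - 4) - 3 ≡ 5. → (4, 5)
4Q: (4, 5) + (7, 9). λ = (9 - 5)/(7 - 4) ≡ 4/3 mod 11. 3⁻¹ ≡ 4 (mod 11) since 3·4 = 12 ≡ 1, so λ ≡ 5.
  x = λ² - 4 - 7 = 25 - 11 ≡ 3; y = λ·(4 - 3) - 5 ≡ 0. → (3, 0)
5Q: (3, 0) + (7, 9). λ = (9 - 0)/(7 - 3) ≡ 9/4 mod 11. 4⁻¹ ≡ 3 (mod 11) since 4·3 = 12 ≡ 1, so λ ≡ 5.
  x = λ² - 3 - 7 = 25 - 10 ≡ 4; y = λ·(3 - 4) - 0 ≡ 6. → (4, 6)
6Q: (4, 6) + (7, 9). λ = (9 - 6)/(7 - 4) ≡ 3/3 mod 11. 3⁻¹ ≡ 4 (mod 11), so λ ≡ 1.
  x = λ² - 4 - 7 = 1 - 11 ≡ 1; y = λ·(4 - 1) - 6 ≡ 8. → (1, 8)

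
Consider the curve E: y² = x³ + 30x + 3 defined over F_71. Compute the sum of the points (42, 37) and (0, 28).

(42, 37) + (0, 28). λ = (28 - 37)/(0 - 42) ≡ 62/29 mod 71. 29⁻¹ ≡ 49 (mod 71) since 29·49 = 1421 ≡ 1, so λ ≡ 56.
  x = λ² - 42 - 0 = 3136 - 42 ≡ 41; y = λ·(42 - 41) - 37 ≡ 19. → (41, 19)

(41, 19)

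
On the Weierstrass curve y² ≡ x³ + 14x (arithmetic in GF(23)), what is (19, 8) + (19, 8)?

(9, 2)

tangent at (19, 8): λ = (3·19² + 14)/(2·8) ≡ 16/16. 16⁻¹ ≡ 13 (mod 23) since 16·13 = 208 ≡ 1, so λ ≡ 16·13 ≡ 1.
  x = λ² - 19 - 19 = 1 - 38 ≡ 9; y = λ·(19 - 9) - 8 ≡ 2. → (9, 2)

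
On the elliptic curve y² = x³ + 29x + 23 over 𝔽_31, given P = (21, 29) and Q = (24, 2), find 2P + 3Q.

First 2P:
Repeated addition: build up to 2P.
2P: tangent at (21, 29): λ = (3·21² + 29)/(2·29) ≡ 19/27. 27⁻¹ ≡ 23 (mod 31) since 27·23 = 621 ≡ 1, so λ ≡ 19·23 ≡ 3.
  x = λ² - 21 - 21 = 9 - 42 ≡ 29; y = λ·(21 - 29) - 29 ≡ 9. → (29, 9)
2P = (29, 9).
Next 3Q:
Repeated addition: build up to 3Q.
2Q: tangent at (24, 2): λ = (3·24² + 29)/(2·2) ≡ 21/4. 4⁻¹ ≡ 8 (mod 31), so λ ≡ 21·8 ≡ 13.
  x = λ² - 24 - 24 = 169 - 48 ≡ 28; y = λ·(24 - 28) - 2 ≡ 8. → (28, 8)
3Q: (28, 8) + (24, 2). λ = (2 - 8)/(24 - 28) ≡ 25/27 mod 31. 27⁻¹ ≡ 23 (mod 31) since 27·23 = 621 ≡ 1, so λ ≡ 17.
  x = λ² - 28 - 24 = 289 - 52 ≡ 20; y = λ·(28 - 20) - 8 ≡ 4. → (20, 4)
3Q = (20, 4).
Finally 2P + 3Q:
(29, 9) + (20, 4). λ = (4 - 9)/(20 - 29) ≡ 26/22 mod 31. 22⁻¹ ≡ 24 (mod 31) since 22·24 = 528 ≡ 1, so λ ≡ 4.
  x = λ² - 29 - 20 = 16 - 49 ≡ 29; y = λ·(29 - 29) - 9 ≡ 22. → (29, 22)

(29, 22)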